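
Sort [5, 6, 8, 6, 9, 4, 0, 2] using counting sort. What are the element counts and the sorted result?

Count array: [1, 0, 1, 0, 1, 1, 2, 0, 1, 1]
(count[i] = number of elements equal to i)
Cumulative count: [1, 1, 2, 2, 3, 4, 6, 6, 7, 8]
Sorted: [0, 2, 4, 5, 6, 6, 8, 9]


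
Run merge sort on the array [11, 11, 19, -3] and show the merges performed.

Divide and conquer:
  Merge [11] + [11] -> [11, 11]
  Merge [19] + [-3] -> [-3, 19]
  Merge [11, 11] + [-3, 19] -> [-3, 11, 11, 19]


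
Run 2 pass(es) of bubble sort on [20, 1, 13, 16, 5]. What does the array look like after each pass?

After pass 1: [1, 13, 16, 5, 20] (4 swaps)
After pass 2: [1, 13, 5, 16, 20] (1 swaps)
Total swaps: 5


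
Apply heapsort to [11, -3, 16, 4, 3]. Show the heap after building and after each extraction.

Build heap: [16, 4, 11, -3, 3]
Extract 16: [11, 4, 3, -3, 16]
Extract 11: [4, -3, 3, 11, 16]
Extract 4: [3, -3, 4, 11, 16]
Extract 3: [-3, 3, 4, 11, 16]


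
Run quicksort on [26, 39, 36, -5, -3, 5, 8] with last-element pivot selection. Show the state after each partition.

Partition 1: pivot=8 at index 3 -> [-5, -3, 5, 8, 39, 36, 26]
Partition 2: pivot=5 at index 2 -> [-5, -3, 5, 8, 39, 36, 26]
Partition 3: pivot=-3 at index 1 -> [-5, -3, 5, 8, 39, 36, 26]
Partition 4: pivot=26 at index 4 -> [-5, -3, 5, 8, 26, 36, 39]
Partition 5: pivot=39 at index 6 -> [-5, -3, 5, 8, 26, 36, 39]


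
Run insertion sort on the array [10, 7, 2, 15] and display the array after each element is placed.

First element 10 is already 'sorted'
Insert 7: shifted 1 elements -> [7, 10, 2, 15]
Insert 2: shifted 2 elements -> [2, 7, 10, 15]
Insert 15: shifted 0 elements -> [2, 7, 10, 15]


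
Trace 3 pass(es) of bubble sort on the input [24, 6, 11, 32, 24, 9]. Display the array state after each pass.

After pass 1: [6, 11, 24, 24, 9, 32] (4 swaps)
After pass 2: [6, 11, 24, 9, 24, 32] (1 swaps)
After pass 3: [6, 11, 9, 24, 24, 32] (1 swaps)
Total swaps: 6


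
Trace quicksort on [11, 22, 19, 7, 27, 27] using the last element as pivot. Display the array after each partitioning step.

Partition 1: pivot=27 at index 5 -> [11, 22, 19, 7, 27, 27]
Partition 2: pivot=27 at index 4 -> [11, 22, 19, 7, 27, 27]
Partition 3: pivot=7 at index 0 -> [7, 22, 19, 11, 27, 27]
Partition 4: pivot=11 at index 1 -> [7, 11, 19, 22, 27, 27]
Partition 5: pivot=22 at index 3 -> [7, 11, 19, 22, 27, 27]


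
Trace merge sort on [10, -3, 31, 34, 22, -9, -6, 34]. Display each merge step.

Divide and conquer:
  Merge [10] + [-3] -> [-3, 10]
  Merge [31] + [34] -> [31, 34]
  Merge [-3, 10] + [31, 34] -> [-3, 10, 31, 34]
  Merge [22] + [-9] -> [-9, 22]
  Merge [-6] + [34] -> [-6, 34]
  Merge [-9, 22] + [-6, 34] -> [-9, -6, 22, 34]
  Merge [-3, 10, 31, 34] + [-9, -6, 22, 34] -> [-9, -6, -3, 10, 22, 31, 34, 34]


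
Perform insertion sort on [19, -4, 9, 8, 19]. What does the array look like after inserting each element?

First element 19 is already 'sorted'
Insert -4: shifted 1 elements -> [-4, 19, 9, 8, 19]
Insert 9: shifted 1 elements -> [-4, 9, 19, 8, 19]
Insert 8: shifted 2 elements -> [-4, 8, 9, 19, 19]
Insert 19: shifted 0 elements -> [-4, 8, 9, 19, 19]


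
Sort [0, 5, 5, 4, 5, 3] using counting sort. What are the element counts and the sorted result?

Count array: [1, 0, 0, 1, 1, 3]
(count[i] = number of elements equal to i)
Cumulative count: [1, 1, 1, 2, 3, 6]
Sorted: [0, 3, 4, 5, 5, 5]


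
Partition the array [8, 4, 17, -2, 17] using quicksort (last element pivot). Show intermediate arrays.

Partition 1: pivot=17 at index 4 -> [8, 4, 17, -2, 17]
Partition 2: pivot=-2 at index 0 -> [-2, 4, 17, 8, 17]
Partition 3: pivot=8 at index 2 -> [-2, 4, 8, 17, 17]


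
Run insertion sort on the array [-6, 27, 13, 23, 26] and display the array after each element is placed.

First element -6 is already 'sorted'
Insert 27: shifted 0 elements -> [-6, 27, 13, 23, 26]
Insert 13: shifted 1 elements -> [-6, 13, 27, 23, 26]
Insert 23: shifted 1 elements -> [-6, 13, 23, 27, 26]
Insert 26: shifted 1 elements -> [-6, 13, 23, 26, 27]


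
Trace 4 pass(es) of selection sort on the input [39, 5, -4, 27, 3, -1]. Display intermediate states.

Pass 1: Select minimum -4 at index 2, swap -> [-4, 5, 39, 27, 3, -1]
Pass 2: Select minimum -1 at index 5, swap -> [-4, -1, 39, 27, 3, 5]
Pass 3: Select minimum 3 at index 4, swap -> [-4, -1, 3, 27, 39, 5]
Pass 4: Select minimum 5 at index 5, swap -> [-4, -1, 3, 5, 39, 27]


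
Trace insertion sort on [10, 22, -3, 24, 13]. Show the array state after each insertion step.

First element 10 is already 'sorted'
Insert 22: shifted 0 elements -> [10, 22, -3, 24, 13]
Insert -3: shifted 2 elements -> [-3, 10, 22, 24, 13]
Insert 24: shifted 0 elements -> [-3, 10, 22, 24, 13]
Insert 13: shifted 2 elements -> [-3, 10, 13, 22, 24]


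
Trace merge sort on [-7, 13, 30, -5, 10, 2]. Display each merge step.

Divide and conquer:
  Merge [13] + [30] -> [13, 30]
  Merge [-7] + [13, 30] -> [-7, 13, 30]
  Merge [10] + [2] -> [2, 10]
  Merge [-5] + [2, 10] -> [-5, 2, 10]
  Merge [-7, 13, 30] + [-5, 2, 10] -> [-7, -5, 2, 10, 13, 30]


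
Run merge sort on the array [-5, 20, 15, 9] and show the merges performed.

Divide and conquer:
  Merge [-5] + [20] -> [-5, 20]
  Merge [15] + [9] -> [9, 15]
  Merge [-5, 20] + [9, 15] -> [-5, 9, 15, 20]


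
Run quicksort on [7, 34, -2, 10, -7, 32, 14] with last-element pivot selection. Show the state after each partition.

Partition 1: pivot=14 at index 4 -> [7, -2, 10, -7, 14, 32, 34]
Partition 2: pivot=-7 at index 0 -> [-7, -2, 10, 7, 14, 32, 34]
Partition 3: pivot=7 at index 2 -> [-7, -2, 7, 10, 14, 32, 34]
Partition 4: pivot=34 at index 6 -> [-7, -2, 7, 10, 14, 32, 34]


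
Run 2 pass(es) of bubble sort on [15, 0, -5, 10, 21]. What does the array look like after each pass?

After pass 1: [0, -5, 10, 15, 21] (3 swaps)
After pass 2: [-5, 0, 10, 15, 21] (1 swaps)
Total swaps: 4


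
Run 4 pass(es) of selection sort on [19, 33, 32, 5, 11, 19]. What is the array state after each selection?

Pass 1: Select minimum 5 at index 3, swap -> [5, 33, 32, 19, 11, 19]
Pass 2: Select minimum 11 at index 4, swap -> [5, 11, 32, 19, 33, 19]
Pass 3: Select minimum 19 at index 3, swap -> [5, 11, 19, 32, 33, 19]
Pass 4: Select minimum 19 at index 5, swap -> [5, 11, 19, 19, 33, 32]


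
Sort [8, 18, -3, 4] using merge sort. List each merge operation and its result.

Divide and conquer:
  Merge [8] + [18] -> [8, 18]
  Merge [-3] + [4] -> [-3, 4]
  Merge [8, 18] + [-3, 4] -> [-3, 4, 8, 18]


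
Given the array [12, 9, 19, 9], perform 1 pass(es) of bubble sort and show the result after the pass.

After pass 1: [9, 12, 9, 19] (2 swaps)
Total swaps: 2


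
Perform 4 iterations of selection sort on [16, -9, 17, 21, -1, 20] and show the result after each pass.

Pass 1: Select minimum -9 at index 1, swap -> [-9, 16, 17, 21, -1, 20]
Pass 2: Select minimum -1 at index 4, swap -> [-9, -1, 17, 21, 16, 20]
Pass 3: Select minimum 16 at index 4, swap -> [-9, -1, 16, 21, 17, 20]
Pass 4: Select minimum 17 at index 4, swap -> [-9, -1, 16, 17, 21, 20]


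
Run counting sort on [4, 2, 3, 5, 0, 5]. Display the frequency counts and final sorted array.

Count array: [1, 0, 1, 1, 1, 2]
(count[i] = number of elements equal to i)
Cumulative count: [1, 1, 2, 3, 4, 6]
Sorted: [0, 2, 3, 4, 5, 5]


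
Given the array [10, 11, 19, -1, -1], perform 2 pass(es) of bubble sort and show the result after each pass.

After pass 1: [10, 11, -1, -1, 19] (2 swaps)
After pass 2: [10, -1, -1, 11, 19] (2 swaps)
Total swaps: 4


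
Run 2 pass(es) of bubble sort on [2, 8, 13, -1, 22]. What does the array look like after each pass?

After pass 1: [2, 8, -1, 13, 22] (1 swaps)
After pass 2: [2, -1, 8, 13, 22] (1 swaps)
Total swaps: 2


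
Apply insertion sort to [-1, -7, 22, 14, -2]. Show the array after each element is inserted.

First element -1 is already 'sorted'
Insert -7: shifted 1 elements -> [-7, -1, 22, 14, -2]
Insert 22: shifted 0 elements -> [-7, -1, 22, 14, -2]
Insert 14: shifted 1 elements -> [-7, -1, 14, 22, -2]
Insert -2: shifted 3 elements -> [-7, -2, -1, 14, 22]


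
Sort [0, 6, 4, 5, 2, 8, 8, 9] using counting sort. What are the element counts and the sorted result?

Count array: [1, 0, 1, 0, 1, 1, 1, 0, 2, 1]
(count[i] = number of elements equal to i)
Cumulative count: [1, 1, 2, 2, 3, 4, 5, 5, 7, 8]
Sorted: [0, 2, 4, 5, 6, 8, 8, 9]


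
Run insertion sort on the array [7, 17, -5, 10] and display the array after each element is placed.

First element 7 is already 'sorted'
Insert 17: shifted 0 elements -> [7, 17, -5, 10]
Insert -5: shifted 2 elements -> [-5, 7, 17, 10]
Insert 10: shifted 1 elements -> [-5, 7, 10, 17]


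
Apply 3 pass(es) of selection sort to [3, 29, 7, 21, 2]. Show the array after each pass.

Pass 1: Select minimum 2 at index 4, swap -> [2, 29, 7, 21, 3]
Pass 2: Select minimum 3 at index 4, swap -> [2, 3, 7, 21, 29]
Pass 3: Select minimum 7 at index 2, swap -> [2, 3, 7, 21, 29]


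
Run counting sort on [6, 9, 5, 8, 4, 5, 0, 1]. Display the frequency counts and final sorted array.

Count array: [1, 1, 0, 0, 1, 2, 1, 0, 1, 1]
(count[i] = number of elements equal to i)
Cumulative count: [1, 2, 2, 2, 3, 5, 6, 6, 7, 8]
Sorted: [0, 1, 4, 5, 5, 6, 8, 9]


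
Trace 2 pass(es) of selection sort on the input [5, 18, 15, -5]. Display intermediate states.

Pass 1: Select minimum -5 at index 3, swap -> [-5, 18, 15, 5]
Pass 2: Select minimum 5 at index 3, swap -> [-5, 5, 15, 18]


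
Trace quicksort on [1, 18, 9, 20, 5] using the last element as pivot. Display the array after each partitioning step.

Partition 1: pivot=5 at index 1 -> [1, 5, 9, 20, 18]
Partition 2: pivot=18 at index 3 -> [1, 5, 9, 18, 20]


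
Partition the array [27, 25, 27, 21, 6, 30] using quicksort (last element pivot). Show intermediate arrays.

Partition 1: pivot=30 at index 5 -> [27, 25, 27, 21, 6, 30]
Partition 2: pivot=6 at index 0 -> [6, 25, 27, 21, 27, 30]
Partition 3: pivot=27 at index 4 -> [6, 25, 27, 21, 27, 30]
Partition 4: pivot=21 at index 1 -> [6, 21, 27, 25, 27, 30]
Partition 5: pivot=25 at index 2 -> [6, 21, 25, 27, 27, 30]


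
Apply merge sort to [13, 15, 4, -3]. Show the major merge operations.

Divide and conquer:
  Merge [13] + [15] -> [13, 15]
  Merge [4] + [-3] -> [-3, 4]
  Merge [13, 15] + [-3, 4] -> [-3, 4, 13, 15]


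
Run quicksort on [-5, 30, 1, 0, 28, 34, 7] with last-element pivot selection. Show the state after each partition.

Partition 1: pivot=7 at index 3 -> [-5, 1, 0, 7, 28, 34, 30]
Partition 2: pivot=0 at index 1 -> [-5, 0, 1, 7, 28, 34, 30]
Partition 3: pivot=30 at index 5 -> [-5, 0, 1, 7, 28, 30, 34]


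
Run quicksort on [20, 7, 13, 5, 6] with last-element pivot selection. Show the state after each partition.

Partition 1: pivot=6 at index 1 -> [5, 6, 13, 20, 7]
Partition 2: pivot=7 at index 2 -> [5, 6, 7, 20, 13]
Partition 3: pivot=13 at index 3 -> [5, 6, 7, 13, 20]


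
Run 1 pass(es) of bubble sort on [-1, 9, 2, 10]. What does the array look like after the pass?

After pass 1: [-1, 2, 9, 10] (1 swaps)
Total swaps: 1


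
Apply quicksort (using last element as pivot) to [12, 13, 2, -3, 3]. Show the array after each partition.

Partition 1: pivot=3 at index 2 -> [2, -3, 3, 13, 12]
Partition 2: pivot=-3 at index 0 -> [-3, 2, 3, 13, 12]
Partition 3: pivot=12 at index 3 -> [-3, 2, 3, 12, 13]


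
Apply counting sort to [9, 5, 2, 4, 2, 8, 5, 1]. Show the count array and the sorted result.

Count array: [0, 1, 2, 0, 1, 2, 0, 0, 1, 1]
(count[i] = number of elements equal to i)
Cumulative count: [0, 1, 3, 3, 4, 6, 6, 6, 7, 8]
Sorted: [1, 2, 2, 4, 5, 5, 8, 9]


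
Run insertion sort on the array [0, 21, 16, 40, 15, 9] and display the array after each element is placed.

First element 0 is already 'sorted'
Insert 21: shifted 0 elements -> [0, 21, 16, 40, 15, 9]
Insert 16: shifted 1 elements -> [0, 16, 21, 40, 15, 9]
Insert 40: shifted 0 elements -> [0, 16, 21, 40, 15, 9]
Insert 15: shifted 3 elements -> [0, 15, 16, 21, 40, 9]
Insert 9: shifted 4 elements -> [0, 9, 15, 16, 21, 40]


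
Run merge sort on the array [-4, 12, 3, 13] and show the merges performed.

Divide and conquer:
  Merge [-4] + [12] -> [-4, 12]
  Merge [3] + [13] -> [3, 13]
  Merge [-4, 12] + [3, 13] -> [-4, 3, 12, 13]


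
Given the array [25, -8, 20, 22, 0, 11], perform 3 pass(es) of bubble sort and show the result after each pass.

After pass 1: [-8, 20, 22, 0, 11, 25] (5 swaps)
After pass 2: [-8, 20, 0, 11, 22, 25] (2 swaps)
After pass 3: [-8, 0, 11, 20, 22, 25] (2 swaps)
Total swaps: 9


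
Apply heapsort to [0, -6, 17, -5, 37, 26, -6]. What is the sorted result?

Build heap: [37, 0, 26, -5, -6, 17, -6]
Extract 37: [26, 0, 17, -5, -6, -6, 37]
Extract 26: [17, 0, -6, -5, -6, 26, 37]
Extract 17: [0, -5, -6, -6, 17, 26, 37]
Extract 0: [-5, -6, -6, 0, 17, 26, 37]
Extract -5: [-6, -6, -5, 0, 17, 26, 37]
Extract -6: [-6, -6, -5, 0, 17, 26, 37]


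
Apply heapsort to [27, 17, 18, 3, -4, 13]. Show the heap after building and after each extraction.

Build heap: [27, 17, 18, 3, -4, 13]
Extract 27: [18, 17, 13, 3, -4, 27]
Extract 18: [17, 3, 13, -4, 18, 27]
Extract 17: [13, 3, -4, 17, 18, 27]
Extract 13: [3, -4, 13, 17, 18, 27]
Extract 3: [-4, 3, 13, 17, 18, 27]


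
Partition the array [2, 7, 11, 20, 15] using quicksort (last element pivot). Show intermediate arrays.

Partition 1: pivot=15 at index 3 -> [2, 7, 11, 15, 20]
Partition 2: pivot=11 at index 2 -> [2, 7, 11, 15, 20]
Partition 3: pivot=7 at index 1 -> [2, 7, 11, 15, 20]


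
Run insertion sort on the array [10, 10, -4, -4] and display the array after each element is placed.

First element 10 is already 'sorted'
Insert 10: shifted 0 elements -> [10, 10, -4, -4]
Insert -4: shifted 2 elements -> [-4, 10, 10, -4]
Insert -4: shifted 2 elements -> [-4, -4, 10, 10]


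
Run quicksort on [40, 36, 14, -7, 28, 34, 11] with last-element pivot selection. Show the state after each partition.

Partition 1: pivot=11 at index 1 -> [-7, 11, 14, 40, 28, 34, 36]
Partition 2: pivot=36 at index 5 -> [-7, 11, 14, 28, 34, 36, 40]
Partition 3: pivot=34 at index 4 -> [-7, 11, 14, 28, 34, 36, 40]
Partition 4: pivot=28 at index 3 -> [-7, 11, 14, 28, 34, 36, 40]


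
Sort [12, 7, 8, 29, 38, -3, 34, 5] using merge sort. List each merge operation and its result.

Divide and conquer:
  Merge [12] + [7] -> [7, 12]
  Merge [8] + [29] -> [8, 29]
  Merge [7, 12] + [8, 29] -> [7, 8, 12, 29]
  Merge [38] + [-3] -> [-3, 38]
  Merge [34] + [5] -> [5, 34]
  Merge [-3, 38] + [5, 34] -> [-3, 5, 34, 38]
  Merge [7, 8, 12, 29] + [-3, 5, 34, 38] -> [-3, 5, 7, 8, 12, 29, 34, 38]


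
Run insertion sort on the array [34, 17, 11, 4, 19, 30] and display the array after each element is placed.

First element 34 is already 'sorted'
Insert 17: shifted 1 elements -> [17, 34, 11, 4, 19, 30]
Insert 11: shifted 2 elements -> [11, 17, 34, 4, 19, 30]
Insert 4: shifted 3 elements -> [4, 11, 17, 34, 19, 30]
Insert 19: shifted 1 elements -> [4, 11, 17, 19, 34, 30]
Insert 30: shifted 1 elements -> [4, 11, 17, 19, 30, 34]


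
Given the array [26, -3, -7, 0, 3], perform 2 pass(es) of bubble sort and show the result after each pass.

After pass 1: [-3, -7, 0, 3, 26] (4 swaps)
After pass 2: [-7, -3, 0, 3, 26] (1 swaps)
Total swaps: 5


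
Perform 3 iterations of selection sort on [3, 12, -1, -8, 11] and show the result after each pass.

Pass 1: Select minimum -8 at index 3, swap -> [-8, 12, -1, 3, 11]
Pass 2: Select minimum -1 at index 2, swap -> [-8, -1, 12, 3, 11]
Pass 3: Select minimum 3 at index 3, swap -> [-8, -1, 3, 12, 11]


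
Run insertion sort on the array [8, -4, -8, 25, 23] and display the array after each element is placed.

First element 8 is already 'sorted'
Insert -4: shifted 1 elements -> [-4, 8, -8, 25, 23]
Insert -8: shifted 2 elements -> [-8, -4, 8, 25, 23]
Insert 25: shifted 0 elements -> [-8, -4, 8, 25, 23]
Insert 23: shifted 1 elements -> [-8, -4, 8, 23, 25]


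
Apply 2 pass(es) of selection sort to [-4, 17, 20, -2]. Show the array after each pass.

Pass 1: Select minimum -4 at index 0, swap -> [-4, 17, 20, -2]
Pass 2: Select minimum -2 at index 3, swap -> [-4, -2, 20, 17]


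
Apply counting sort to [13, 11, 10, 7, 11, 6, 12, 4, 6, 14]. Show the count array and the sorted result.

Count array: [0, 0, 0, 0, 1, 0, 2, 1, 0, 0, 1, 2, 1, 1, 1]
(count[i] = number of elements equal to i)
Cumulative count: [0, 0, 0, 0, 1, 1, 3, 4, 4, 4, 5, 7, 8, 9, 10]
Sorted: [4, 6, 6, 7, 10, 11, 11, 12, 13, 14]


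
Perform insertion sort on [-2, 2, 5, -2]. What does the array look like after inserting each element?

First element -2 is already 'sorted'
Insert 2: shifted 0 elements -> [-2, 2, 5, -2]
Insert 5: shifted 0 elements -> [-2, 2, 5, -2]
Insert -2: shifted 2 elements -> [-2, -2, 2, 5]


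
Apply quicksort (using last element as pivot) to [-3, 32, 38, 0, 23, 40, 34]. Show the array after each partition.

Partition 1: pivot=34 at index 4 -> [-3, 32, 0, 23, 34, 40, 38]
Partition 2: pivot=23 at index 2 -> [-3, 0, 23, 32, 34, 40, 38]
Partition 3: pivot=0 at index 1 -> [-3, 0, 23, 32, 34, 40, 38]
Partition 4: pivot=38 at index 5 -> [-3, 0, 23, 32, 34, 38, 40]


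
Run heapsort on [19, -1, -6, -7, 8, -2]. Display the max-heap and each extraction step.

Build heap: [19, 8, -2, -7, -1, -6]
Extract 19: [8, -1, -2, -7, -6, 19]
Extract 8: [-1, -6, -2, -7, 8, 19]
Extract -1: [-2, -6, -7, -1, 8, 19]
Extract -2: [-6, -7, -2, -1, 8, 19]
Extract -6: [-7, -6, -2, -1, 8, 19]


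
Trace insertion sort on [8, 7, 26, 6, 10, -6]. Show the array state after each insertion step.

First element 8 is already 'sorted'
Insert 7: shifted 1 elements -> [7, 8, 26, 6, 10, -6]
Insert 26: shifted 0 elements -> [7, 8, 26, 6, 10, -6]
Insert 6: shifted 3 elements -> [6, 7, 8, 26, 10, -6]
Insert 10: shifted 1 elements -> [6, 7, 8, 10, 26, -6]
Insert -6: shifted 5 elements -> [-6, 6, 7, 8, 10, 26]


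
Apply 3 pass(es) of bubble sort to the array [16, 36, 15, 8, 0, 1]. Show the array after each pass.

After pass 1: [16, 15, 8, 0, 1, 36] (4 swaps)
After pass 2: [15, 8, 0, 1, 16, 36] (4 swaps)
After pass 3: [8, 0, 1, 15, 16, 36] (3 swaps)
Total swaps: 11


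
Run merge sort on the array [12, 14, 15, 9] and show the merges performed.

Divide and conquer:
  Merge [12] + [14] -> [12, 14]
  Merge [15] + [9] -> [9, 15]
  Merge [12, 14] + [9, 15] -> [9, 12, 14, 15]


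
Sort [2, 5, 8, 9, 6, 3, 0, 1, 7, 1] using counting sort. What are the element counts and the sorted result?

Count array: [1, 2, 1, 1, 0, 1, 1, 1, 1, 1]
(count[i] = number of elements equal to i)
Cumulative count: [1, 3, 4, 5, 5, 6, 7, 8, 9, 10]
Sorted: [0, 1, 1, 2, 3, 5, 6, 7, 8, 9]


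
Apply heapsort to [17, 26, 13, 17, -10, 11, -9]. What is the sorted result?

Build heap: [26, 17, 13, 17, -10, 11, -9]
Extract 26: [17, 17, 13, -9, -10, 11, 26]
Extract 17: [17, 11, 13, -9, -10, 17, 26]
Extract 17: [13, 11, -10, -9, 17, 17, 26]
Extract 13: [11, -9, -10, 13, 17, 17, 26]
Extract 11: [-9, -10, 11, 13, 17, 17, 26]
Extract -9: [-10, -9, 11, 13, 17, 17, 26]


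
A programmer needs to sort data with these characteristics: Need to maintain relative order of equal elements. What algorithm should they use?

Best choice: Merge sort or Insertion sort
Reason: Both are stable; quicksort and heapsort are not stable


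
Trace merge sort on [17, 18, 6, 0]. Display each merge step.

Divide and conquer:
  Merge [17] + [18] -> [17, 18]
  Merge [6] + [0] -> [0, 6]
  Merge [17, 18] + [0, 6] -> [0, 6, 17, 18]


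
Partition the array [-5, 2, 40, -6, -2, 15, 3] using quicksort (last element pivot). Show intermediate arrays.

Partition 1: pivot=3 at index 4 -> [-5, 2, -6, -2, 3, 15, 40]
Partition 2: pivot=-2 at index 2 -> [-5, -6, -2, 2, 3, 15, 40]
Partition 3: pivot=-6 at index 0 -> [-6, -5, -2, 2, 3, 15, 40]
Partition 4: pivot=40 at index 6 -> [-6, -5, -2, 2, 3, 15, 40]


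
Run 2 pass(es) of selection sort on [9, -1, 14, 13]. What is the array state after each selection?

Pass 1: Select minimum -1 at index 1, swap -> [-1, 9, 14, 13]
Pass 2: Select minimum 9 at index 1, swap -> [-1, 9, 14, 13]


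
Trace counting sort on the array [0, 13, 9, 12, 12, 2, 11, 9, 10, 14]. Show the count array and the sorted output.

Count array: [1, 0, 1, 0, 0, 0, 0, 0, 0, 2, 1, 1, 2, 1, 1]
(count[i] = number of elements equal to i)
Cumulative count: [1, 1, 2, 2, 2, 2, 2, 2, 2, 4, 5, 6, 8, 9, 10]
Sorted: [0, 2, 9, 9, 10, 11, 12, 12, 13, 14]


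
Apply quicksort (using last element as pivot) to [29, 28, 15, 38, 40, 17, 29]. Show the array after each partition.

Partition 1: pivot=29 at index 4 -> [29, 28, 15, 17, 29, 38, 40]
Partition 2: pivot=17 at index 1 -> [15, 17, 29, 28, 29, 38, 40]
Partition 3: pivot=28 at index 2 -> [15, 17, 28, 29, 29, 38, 40]
Partition 4: pivot=40 at index 6 -> [15, 17, 28, 29, 29, 38, 40]


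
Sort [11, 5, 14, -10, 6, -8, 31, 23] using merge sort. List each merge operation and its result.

Divide and conquer:
  Merge [11] + [5] -> [5, 11]
  Merge [14] + [-10] -> [-10, 14]
  Merge [5, 11] + [-10, 14] -> [-10, 5, 11, 14]
  Merge [6] + [-8] -> [-8, 6]
  Merge [31] + [23] -> [23, 31]
  Merge [-8, 6] + [23, 31] -> [-8, 6, 23, 31]
  Merge [-10, 5, 11, 14] + [-8, 6, 23, 31] -> [-10, -8, 5, 6, 11, 14, 23, 31]


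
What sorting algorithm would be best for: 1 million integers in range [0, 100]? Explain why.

Best choice: Counting sort
Reason: O(n + k) where k=100 is small; linear time beats O(n log n)


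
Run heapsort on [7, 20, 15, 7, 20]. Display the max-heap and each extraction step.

Build heap: [20, 20, 15, 7, 7]
Extract 20: [20, 7, 15, 7, 20]
Extract 20: [15, 7, 7, 20, 20]
Extract 15: [7, 7, 15, 20, 20]
Extract 7: [7, 7, 15, 20, 20]


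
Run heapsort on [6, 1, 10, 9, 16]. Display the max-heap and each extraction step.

Build heap: [16, 9, 10, 6, 1]
Extract 16: [10, 9, 1, 6, 16]
Extract 10: [9, 6, 1, 10, 16]
Extract 9: [6, 1, 9, 10, 16]
Extract 6: [1, 6, 9, 10, 16]


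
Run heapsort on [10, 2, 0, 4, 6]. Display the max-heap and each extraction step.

Build heap: [10, 6, 0, 4, 2]
Extract 10: [6, 4, 0, 2, 10]
Extract 6: [4, 2, 0, 6, 10]
Extract 4: [2, 0, 4, 6, 10]
Extract 2: [0, 2, 4, 6, 10]


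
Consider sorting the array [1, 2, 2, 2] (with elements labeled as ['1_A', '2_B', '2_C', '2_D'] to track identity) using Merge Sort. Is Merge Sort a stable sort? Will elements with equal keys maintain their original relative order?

Trace Merge Sort on the labeled array (the key is the number; the letter only tracks identity):
  Merge [1_A] + [2_B] -> [1_A, 2_B]
  Merge [2_C] + [2_D] -> [2_C, 2_D]
  Merge [1_A, 2_B] + [2_C, 2_D] -> [1_A, 2_B, 2_C, 2_D]
Final order: [1_A, 2_B, 2_C, 2_D]
Equal keys:
  value 2: originally 2_B, 2_C, 2_D; after sorting 2_B, 2_C, 2_D -> order preserved
All equal keys kept their original relative order. Merge Sort is stable: when the heads of the two halves are equal the merge takes from the left half first.
Answer: Stable


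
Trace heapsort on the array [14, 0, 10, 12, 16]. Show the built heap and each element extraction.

Build heap: [16, 14, 10, 12, 0]
Extract 16: [14, 12, 10, 0, 16]
Extract 14: [12, 0, 10, 14, 16]
Extract 12: [10, 0, 12, 14, 16]
Extract 10: [0, 10, 12, 14, 16]


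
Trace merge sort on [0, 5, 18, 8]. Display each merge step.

Divide and conquer:
  Merge [0] + [5] -> [0, 5]
  Merge [18] + [8] -> [8, 18]
  Merge [0, 5] + [8, 18] -> [0, 5, 8, 18]


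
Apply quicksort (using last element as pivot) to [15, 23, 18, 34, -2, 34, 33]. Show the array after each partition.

Partition 1: pivot=33 at index 4 -> [15, 23, 18, -2, 33, 34, 34]
Partition 2: pivot=-2 at index 0 -> [-2, 23, 18, 15, 33, 34, 34]
Partition 3: pivot=15 at index 1 -> [-2, 15, 18, 23, 33, 34, 34]
Partition 4: pivot=23 at index 3 -> [-2, 15, 18, 23, 33, 34, 34]
Partition 5: pivot=34 at index 6 -> [-2, 15, 18, 23, 33, 34, 34]


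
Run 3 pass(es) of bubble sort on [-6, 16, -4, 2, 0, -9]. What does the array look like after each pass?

After pass 1: [-6, -4, 2, 0, -9, 16] (4 swaps)
After pass 2: [-6, -4, 0, -9, 2, 16] (2 swaps)
After pass 3: [-6, -4, -9, 0, 2, 16] (1 swaps)
Total swaps: 7


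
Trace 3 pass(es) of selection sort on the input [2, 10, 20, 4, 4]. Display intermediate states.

Pass 1: Select minimum 2 at index 0, swap -> [2, 10, 20, 4, 4]
Pass 2: Select minimum 4 at index 3, swap -> [2, 4, 20, 10, 4]
Pass 3: Select minimum 4 at index 4, swap -> [2, 4, 4, 10, 20]


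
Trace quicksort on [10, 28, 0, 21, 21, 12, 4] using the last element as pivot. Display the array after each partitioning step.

Partition 1: pivot=4 at index 1 -> [0, 4, 10, 21, 21, 12, 28]
Partition 2: pivot=28 at index 6 -> [0, 4, 10, 21, 21, 12, 28]
Partition 3: pivot=12 at index 3 -> [0, 4, 10, 12, 21, 21, 28]
Partition 4: pivot=21 at index 5 -> [0, 4, 10, 12, 21, 21, 28]


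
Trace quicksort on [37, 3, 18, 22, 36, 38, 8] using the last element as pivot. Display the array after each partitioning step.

Partition 1: pivot=8 at index 1 -> [3, 8, 18, 22, 36, 38, 37]
Partition 2: pivot=37 at index 5 -> [3, 8, 18, 22, 36, 37, 38]
Partition 3: pivot=36 at index 4 -> [3, 8, 18, 22, 36, 37, 38]
Partition 4: pivot=22 at index 3 -> [3, 8, 18, 22, 36, 37, 38]


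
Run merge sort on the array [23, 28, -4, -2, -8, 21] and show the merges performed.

Divide and conquer:
  Merge [28] + [-4] -> [-4, 28]
  Merge [23] + [-4, 28] -> [-4, 23, 28]
  Merge [-8] + [21] -> [-8, 21]
  Merge [-2] + [-8, 21] -> [-8, -2, 21]
  Merge [-4, 23, 28] + [-8, -2, 21] -> [-8, -4, -2, 21, 23, 28]


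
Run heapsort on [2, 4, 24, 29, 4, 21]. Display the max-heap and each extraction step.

Build heap: [29, 4, 24, 2, 4, 21]
Extract 29: [24, 4, 21, 2, 4, 29]
Extract 24: [21, 4, 4, 2, 24, 29]
Extract 21: [4, 2, 4, 21, 24, 29]
Extract 4: [4, 2, 4, 21, 24, 29]
Extract 4: [2, 4, 4, 21, 24, 29]


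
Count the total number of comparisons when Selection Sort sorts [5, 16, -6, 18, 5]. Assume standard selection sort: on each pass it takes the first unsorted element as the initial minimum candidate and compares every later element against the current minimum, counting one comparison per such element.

Pass 1: scan indices 1..4 for the minimum = 4 comparison(s); min is -6, place at index 0 -> [-6, 16, 5, 18, 5]
Pass 2: scan indices 2..4 for the minimum = 3 comparison(s); min is 5, place at index 1 -> [-6, 5, 16, 18, 5]
Pass 3: scan indices 3..4 for the minimum = 2 comparison(s); min is 5, place at index 2 -> [-6, 5, 5, 18, 16]
Pass 4: scan indices 4..4 for the minimum = 1 comparison(s); min is 16, place at index 3 -> [-6, 5, 5, 16, 18]
Selection sort always scans the whole unsorted suffix, so the count is (n-1) + (n-2) + ... + 1 = n(n-1)/2 = 5*4/2 = 10 regardless of the input order.
Total comparisons: 4 + 3 + 2 + 1 = 10


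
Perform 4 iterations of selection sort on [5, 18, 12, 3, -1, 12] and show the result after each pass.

Pass 1: Select minimum -1 at index 4, swap -> [-1, 18, 12, 3, 5, 12]
Pass 2: Select minimum 3 at index 3, swap -> [-1, 3, 12, 18, 5, 12]
Pass 3: Select minimum 5 at index 4, swap -> [-1, 3, 5, 18, 12, 12]
Pass 4: Select minimum 12 at index 4, swap -> [-1, 3, 5, 12, 18, 12]


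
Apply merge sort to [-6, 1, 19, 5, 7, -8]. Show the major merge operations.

Divide and conquer:
  Merge [1] + [19] -> [1, 19]
  Merge [-6] + [1, 19] -> [-6, 1, 19]
  Merge [7] + [-8] -> [-8, 7]
  Merge [5] + [-8, 7] -> [-8, 5, 7]
  Merge [-6, 1, 19] + [-8, 5, 7] -> [-8, -6, 1, 5, 7, 19]


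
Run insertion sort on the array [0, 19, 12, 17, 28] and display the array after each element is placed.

First element 0 is already 'sorted'
Insert 19: shifted 0 elements -> [0, 19, 12, 17, 28]
Insert 12: shifted 1 elements -> [0, 12, 19, 17, 28]
Insert 17: shifted 1 elements -> [0, 12, 17, 19, 28]
Insert 28: shifted 0 elements -> [0, 12, 17, 19, 28]


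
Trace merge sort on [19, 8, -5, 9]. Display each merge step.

Divide and conquer:
  Merge [19] + [8] -> [8, 19]
  Merge [-5] + [9] -> [-5, 9]
  Merge [8, 19] + [-5, 9] -> [-5, 8, 9, 19]


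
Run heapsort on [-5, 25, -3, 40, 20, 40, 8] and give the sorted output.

Build heap: [40, 25, 40, -5, 20, -3, 8]
Extract 40: [40, 25, 8, -5, 20, -3, 40]
Extract 40: [25, 20, 8, -5, -3, 40, 40]
Extract 25: [20, -3, 8, -5, 25, 40, 40]
Extract 20: [8, -3, -5, 20, 25, 40, 40]
Extract 8: [-3, -5, 8, 20, 25, 40, 40]
Extract -3: [-5, -3, 8, 20, 25, 40, 40]


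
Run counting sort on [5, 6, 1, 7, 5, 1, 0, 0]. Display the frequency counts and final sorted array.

Count array: [2, 2, 0, 0, 0, 2, 1, 1]
(count[i] = number of elements equal to i)
Cumulative count: [2, 4, 4, 4, 4, 6, 7, 8]
Sorted: [0, 0, 1, 1, 5, 5, 6, 7]


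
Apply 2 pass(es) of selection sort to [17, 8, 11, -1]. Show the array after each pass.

Pass 1: Select minimum -1 at index 3, swap -> [-1, 8, 11, 17]
Pass 2: Select minimum 8 at index 1, swap -> [-1, 8, 11, 17]


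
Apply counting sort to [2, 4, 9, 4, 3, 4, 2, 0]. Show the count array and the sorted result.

Count array: [1, 0, 2, 1, 3, 0, 0, 0, 0, 1]
(count[i] = number of elements equal to i)
Cumulative count: [1, 1, 3, 4, 7, 7, 7, 7, 7, 8]
Sorted: [0, 2, 2, 3, 4, 4, 4, 9]


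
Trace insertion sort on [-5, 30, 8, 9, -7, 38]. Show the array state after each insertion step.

First element -5 is already 'sorted'
Insert 30: shifted 0 elements -> [-5, 30, 8, 9, -7, 38]
Insert 8: shifted 1 elements -> [-5, 8, 30, 9, -7, 38]
Insert 9: shifted 1 elements -> [-5, 8, 9, 30, -7, 38]
Insert -7: shifted 4 elements -> [-7, -5, 8, 9, 30, 38]
Insert 38: shifted 0 elements -> [-7, -5, 8, 9, 30, 38]


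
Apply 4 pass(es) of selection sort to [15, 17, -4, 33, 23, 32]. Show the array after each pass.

Pass 1: Select minimum -4 at index 2, swap -> [-4, 17, 15, 33, 23, 32]
Pass 2: Select minimum 15 at index 2, swap -> [-4, 15, 17, 33, 23, 32]
Pass 3: Select minimum 17 at index 2, swap -> [-4, 15, 17, 33, 23, 32]
Pass 4: Select minimum 23 at index 4, swap -> [-4, 15, 17, 23, 33, 32]


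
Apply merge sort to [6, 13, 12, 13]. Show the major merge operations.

Divide and conquer:
  Merge [6] + [13] -> [6, 13]
  Merge [12] + [13] -> [12, 13]
  Merge [6, 13] + [12, 13] -> [6, 12, 13, 13]


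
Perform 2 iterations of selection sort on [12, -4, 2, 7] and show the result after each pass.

Pass 1: Select minimum -4 at index 1, swap -> [-4, 12, 2, 7]
Pass 2: Select minimum 2 at index 2, swap -> [-4, 2, 12, 7]


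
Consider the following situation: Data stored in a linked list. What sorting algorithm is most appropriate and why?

Best choice: Merge sort
Reason: Merge sort doesn't require random access; can be done in O(1) extra space for linked lists


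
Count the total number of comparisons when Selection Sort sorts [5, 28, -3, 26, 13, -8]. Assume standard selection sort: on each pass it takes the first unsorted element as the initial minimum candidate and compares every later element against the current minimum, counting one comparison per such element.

Pass 1: scan indices 1..5 for the minimum = 5 comparison(s); min is -8, place at index 0 -> [-8, 28, -3, 26, 13, 5]
Pass 2: scan indices 2..5 for the minimum = 4 comparison(s); min is -3, place at index 1 -> [-8, -3, 28, 26, 13, 5]
Pass 3: scan indices 3..5 for the minimum = 3 comparison(s); min is 5, place at index 2 -> [-8, -3, 5, 26, 13, 28]
Pass 4: scan indices 4..5 for the minimum = 2 comparison(s); min is 13, place at index 3 -> [-8, -3, 5, 13, 26, 28]
Pass 5: scan indices 5..5 for the minimum = 1 comparison(s); min is 26, place at index 4 -> [-8, -3, 5, 13, 26, 28]
Selection sort always scans the whole unsorted suffix, so the count is (n-1) + (n-2) + ... + 1 = n(n-1)/2 = 6*5/2 = 15 regardless of the input order.
Total comparisons: 5 + 4 + 3 + 2 + 1 = 15


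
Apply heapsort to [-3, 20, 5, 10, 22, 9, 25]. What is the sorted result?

Build heap: [25, 22, 9, 10, 20, -3, 5]
Extract 25: [22, 20, 9, 10, 5, -3, 25]
Extract 22: [20, 10, 9, -3, 5, 22, 25]
Extract 20: [10, 5, 9, -3, 20, 22, 25]
Extract 10: [9, 5, -3, 10, 20, 22, 25]
Extract 9: [5, -3, 9, 10, 20, 22, 25]
Extract 5: [-3, 5, 9, 10, 20, 22, 25]


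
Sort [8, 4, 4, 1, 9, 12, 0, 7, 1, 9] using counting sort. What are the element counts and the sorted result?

Count array: [1, 2, 0, 0, 2, 0, 0, 1, 1, 2, 0, 0, 1]
(count[i] = number of elements equal to i)
Cumulative count: [1, 3, 3, 3, 5, 5, 5, 6, 7, 9, 9, 9, 10]
Sorted: [0, 1, 1, 4, 4, 7, 8, 9, 9, 12]


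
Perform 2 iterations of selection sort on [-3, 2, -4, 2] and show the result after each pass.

Pass 1: Select minimum -4 at index 2, swap -> [-4, 2, -3, 2]
Pass 2: Select minimum -3 at index 2, swap -> [-4, -3, 2, 2]


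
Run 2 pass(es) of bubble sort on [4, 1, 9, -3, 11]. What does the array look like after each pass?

After pass 1: [1, 4, -3, 9, 11] (2 swaps)
After pass 2: [1, -3, 4, 9, 11] (1 swaps)
Total swaps: 3


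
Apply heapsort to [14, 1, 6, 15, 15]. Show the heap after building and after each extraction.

Build heap: [15, 15, 6, 1, 14]
Extract 15: [15, 14, 6, 1, 15]
Extract 15: [14, 1, 6, 15, 15]
Extract 14: [6, 1, 14, 15, 15]
Extract 6: [1, 6, 14, 15, 15]


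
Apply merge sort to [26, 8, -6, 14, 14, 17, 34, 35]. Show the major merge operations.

Divide and conquer:
  Merge [26] + [8] -> [8, 26]
  Merge [-6] + [14] -> [-6, 14]
  Merge [8, 26] + [-6, 14] -> [-6, 8, 14, 26]
  Merge [14] + [17] -> [14, 17]
  Merge [34] + [35] -> [34, 35]
  Merge [14, 17] + [34, 35] -> [14, 17, 34, 35]
  Merge [-6, 8, 14, 26] + [14, 17, 34, 35] -> [-6, 8, 14, 14, 17, 26, 34, 35]


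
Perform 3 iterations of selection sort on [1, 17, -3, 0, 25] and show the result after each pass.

Pass 1: Select minimum -3 at index 2, swap -> [-3, 17, 1, 0, 25]
Pass 2: Select minimum 0 at index 3, swap -> [-3, 0, 1, 17, 25]
Pass 3: Select minimum 1 at index 2, swap -> [-3, 0, 1, 17, 25]


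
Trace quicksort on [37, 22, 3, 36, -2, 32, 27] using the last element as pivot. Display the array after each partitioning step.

Partition 1: pivot=27 at index 3 -> [22, 3, -2, 27, 37, 32, 36]
Partition 2: pivot=-2 at index 0 -> [-2, 3, 22, 27, 37, 32, 36]
Partition 3: pivot=22 at index 2 -> [-2, 3, 22, 27, 37, 32, 36]
Partition 4: pivot=36 at index 5 -> [-2, 3, 22, 27, 32, 36, 37]


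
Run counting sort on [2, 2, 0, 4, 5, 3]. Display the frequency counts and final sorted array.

Count array: [1, 0, 2, 1, 1, 1]
(count[i] = number of elements equal to i)
Cumulative count: [1, 1, 3, 4, 5, 6]
Sorted: [0, 2, 2, 3, 4, 5]


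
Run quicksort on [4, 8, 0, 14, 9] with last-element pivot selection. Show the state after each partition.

Partition 1: pivot=9 at index 3 -> [4, 8, 0, 9, 14]
Partition 2: pivot=0 at index 0 -> [0, 8, 4, 9, 14]
Partition 3: pivot=4 at index 1 -> [0, 4, 8, 9, 14]


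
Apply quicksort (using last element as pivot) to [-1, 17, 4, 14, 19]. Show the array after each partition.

Partition 1: pivot=19 at index 4 -> [-1, 17, 4, 14, 19]
Partition 2: pivot=14 at index 2 -> [-1, 4, 14, 17, 19]
Partition 3: pivot=4 at index 1 -> [-1, 4, 14, 17, 19]


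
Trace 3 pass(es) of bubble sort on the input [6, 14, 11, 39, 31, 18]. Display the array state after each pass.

After pass 1: [6, 11, 14, 31, 18, 39] (3 swaps)
After pass 2: [6, 11, 14, 18, 31, 39] (1 swaps)
After pass 3: [6, 11, 14, 18, 31, 39] (0 swaps)
Total swaps: 4


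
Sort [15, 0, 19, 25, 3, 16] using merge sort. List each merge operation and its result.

Divide and conquer:
  Merge [0] + [19] -> [0, 19]
  Merge [15] + [0, 19] -> [0, 15, 19]
  Merge [3] + [16] -> [3, 16]
  Merge [25] + [3, 16] -> [3, 16, 25]
  Merge [0, 15, 19] + [3, 16, 25] -> [0, 3, 15, 16, 19, 25]


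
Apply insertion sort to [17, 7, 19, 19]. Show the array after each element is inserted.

First element 17 is already 'sorted'
Insert 7: shifted 1 elements -> [7, 17, 19, 19]
Insert 19: shifted 0 elements -> [7, 17, 19, 19]
Insert 19: shifted 0 elements -> [7, 17, 19, 19]


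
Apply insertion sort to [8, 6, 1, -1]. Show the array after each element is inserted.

First element 8 is already 'sorted'
Insert 6: shifted 1 elements -> [6, 8, 1, -1]
Insert 1: shifted 2 elements -> [1, 6, 8, -1]
Insert -1: shifted 3 elements -> [-1, 1, 6, 8]


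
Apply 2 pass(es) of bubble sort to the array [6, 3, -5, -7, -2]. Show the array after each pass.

After pass 1: [3, -5, -7, -2, 6] (4 swaps)
After pass 2: [-5, -7, -2, 3, 6] (3 swaps)
Total swaps: 7


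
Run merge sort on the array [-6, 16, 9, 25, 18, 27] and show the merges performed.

Divide and conquer:
  Merge [16] + [9] -> [9, 16]
  Merge [-6] + [9, 16] -> [-6, 9, 16]
  Merge [18] + [27] -> [18, 27]
  Merge [25] + [18, 27] -> [18, 25, 27]
  Merge [-6, 9, 16] + [18, 25, 27] -> [-6, 9, 16, 18, 25, 27]


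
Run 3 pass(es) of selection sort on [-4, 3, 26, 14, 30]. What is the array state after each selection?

Pass 1: Select minimum -4 at index 0, swap -> [-4, 3, 26, 14, 30]
Pass 2: Select minimum 3 at index 1, swap -> [-4, 3, 26, 14, 30]
Pass 3: Select minimum 14 at index 3, swap -> [-4, 3, 14, 26, 30]


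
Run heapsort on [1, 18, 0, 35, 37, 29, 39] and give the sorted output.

Build heap: [39, 37, 29, 35, 18, 1, 0]
Extract 39: [37, 35, 29, 0, 18, 1, 39]
Extract 37: [35, 18, 29, 0, 1, 37, 39]
Extract 35: [29, 18, 1, 0, 35, 37, 39]
Extract 29: [18, 0, 1, 29, 35, 37, 39]
Extract 18: [1, 0, 18, 29, 35, 37, 39]
Extract 1: [0, 1, 18, 29, 35, 37, 39]


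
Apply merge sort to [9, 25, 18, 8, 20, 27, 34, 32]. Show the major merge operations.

Divide and conquer:
  Merge [9] + [25] -> [9, 25]
  Merge [18] + [8] -> [8, 18]
  Merge [9, 25] + [8, 18] -> [8, 9, 18, 25]
  Merge [20] + [27] -> [20, 27]
  Merge [34] + [32] -> [32, 34]
  Merge [20, 27] + [32, 34] -> [20, 27, 32, 34]
  Merge [8, 9, 18, 25] + [20, 27, 32, 34] -> [8, 9, 18, 20, 25, 27, 32, 34]


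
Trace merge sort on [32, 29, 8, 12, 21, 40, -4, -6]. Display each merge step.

Divide and conquer:
  Merge [32] + [29] -> [29, 32]
  Merge [8] + [12] -> [8, 12]
  Merge [29, 32] + [8, 12] -> [8, 12, 29, 32]
  Merge [21] + [40] -> [21, 40]
  Merge [-4] + [-6] -> [-6, -4]
  Merge [21, 40] + [-6, -4] -> [-6, -4, 21, 40]
  Merge [8, 12, 29, 32] + [-6, -4, 21, 40] -> [-6, -4, 8, 12, 21, 29, 32, 40]


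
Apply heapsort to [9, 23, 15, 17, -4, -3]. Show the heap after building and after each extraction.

Build heap: [23, 17, 15, 9, -4, -3]
Extract 23: [17, 9, 15, -3, -4, 23]
Extract 17: [15, 9, -4, -3, 17, 23]
Extract 15: [9, -3, -4, 15, 17, 23]
Extract 9: [-3, -4, 9, 15, 17, 23]
Extract -3: [-4, -3, 9, 15, 17, 23]


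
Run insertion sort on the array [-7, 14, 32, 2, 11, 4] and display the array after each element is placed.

First element -7 is already 'sorted'
Insert 14: shifted 0 elements -> [-7, 14, 32, 2, 11, 4]
Insert 32: shifted 0 elements -> [-7, 14, 32, 2, 11, 4]
Insert 2: shifted 2 elements -> [-7, 2, 14, 32, 11, 4]
Insert 11: shifted 2 elements -> [-7, 2, 11, 14, 32, 4]
Insert 4: shifted 3 elements -> [-7, 2, 4, 11, 14, 32]


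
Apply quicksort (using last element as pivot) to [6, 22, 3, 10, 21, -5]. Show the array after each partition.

Partition 1: pivot=-5 at index 0 -> [-5, 22, 3, 10, 21, 6]
Partition 2: pivot=6 at index 2 -> [-5, 3, 6, 10, 21, 22]
Partition 3: pivot=22 at index 5 -> [-5, 3, 6, 10, 21, 22]
Partition 4: pivot=21 at index 4 -> [-5, 3, 6, 10, 21, 22]


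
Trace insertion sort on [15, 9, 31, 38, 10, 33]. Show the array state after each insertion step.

First element 15 is already 'sorted'
Insert 9: shifted 1 elements -> [9, 15, 31, 38, 10, 33]
Insert 31: shifted 0 elements -> [9, 15, 31, 38, 10, 33]
Insert 38: shifted 0 elements -> [9, 15, 31, 38, 10, 33]
Insert 10: shifted 3 elements -> [9, 10, 15, 31, 38, 33]
Insert 33: shifted 1 elements -> [9, 10, 15, 31, 33, 38]


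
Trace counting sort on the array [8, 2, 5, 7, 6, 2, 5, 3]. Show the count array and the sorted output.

Count array: [0, 0, 2, 1, 0, 2, 1, 1, 1]
(count[i] = number of elements equal to i)
Cumulative count: [0, 0, 2, 3, 3, 5, 6, 7, 8]
Sorted: [2, 2, 3, 5, 5, 6, 7, 8]
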